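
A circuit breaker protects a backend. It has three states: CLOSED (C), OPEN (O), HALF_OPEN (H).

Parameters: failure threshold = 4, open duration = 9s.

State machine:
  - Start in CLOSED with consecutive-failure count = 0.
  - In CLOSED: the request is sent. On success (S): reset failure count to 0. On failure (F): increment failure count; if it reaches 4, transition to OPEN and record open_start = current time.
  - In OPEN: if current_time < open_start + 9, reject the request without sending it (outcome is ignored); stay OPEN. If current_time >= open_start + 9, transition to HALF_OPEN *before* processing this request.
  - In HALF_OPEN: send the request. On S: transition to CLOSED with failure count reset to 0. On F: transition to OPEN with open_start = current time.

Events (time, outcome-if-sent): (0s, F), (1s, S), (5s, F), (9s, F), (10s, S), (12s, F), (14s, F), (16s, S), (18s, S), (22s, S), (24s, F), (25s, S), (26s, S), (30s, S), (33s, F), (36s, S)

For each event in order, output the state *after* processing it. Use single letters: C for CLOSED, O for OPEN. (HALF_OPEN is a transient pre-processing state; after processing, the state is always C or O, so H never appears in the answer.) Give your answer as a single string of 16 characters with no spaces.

Answer: CCCCCCCCCCCCCCCC

Derivation:
State after each event:
  event#1 t=0s outcome=F: state=CLOSED
  event#2 t=1s outcome=S: state=CLOSED
  event#3 t=5s outcome=F: state=CLOSED
  event#4 t=9s outcome=F: state=CLOSED
  event#5 t=10s outcome=S: state=CLOSED
  event#6 t=12s outcome=F: state=CLOSED
  event#7 t=14s outcome=F: state=CLOSED
  event#8 t=16s outcome=S: state=CLOSED
  event#9 t=18s outcome=S: state=CLOSED
  event#10 t=22s outcome=S: state=CLOSED
  event#11 t=24s outcome=F: state=CLOSED
  event#12 t=25s outcome=S: state=CLOSED
  event#13 t=26s outcome=S: state=CLOSED
  event#14 t=30s outcome=S: state=CLOSED
  event#15 t=33s outcome=F: state=CLOSED
  event#16 t=36s outcome=S: state=CLOSED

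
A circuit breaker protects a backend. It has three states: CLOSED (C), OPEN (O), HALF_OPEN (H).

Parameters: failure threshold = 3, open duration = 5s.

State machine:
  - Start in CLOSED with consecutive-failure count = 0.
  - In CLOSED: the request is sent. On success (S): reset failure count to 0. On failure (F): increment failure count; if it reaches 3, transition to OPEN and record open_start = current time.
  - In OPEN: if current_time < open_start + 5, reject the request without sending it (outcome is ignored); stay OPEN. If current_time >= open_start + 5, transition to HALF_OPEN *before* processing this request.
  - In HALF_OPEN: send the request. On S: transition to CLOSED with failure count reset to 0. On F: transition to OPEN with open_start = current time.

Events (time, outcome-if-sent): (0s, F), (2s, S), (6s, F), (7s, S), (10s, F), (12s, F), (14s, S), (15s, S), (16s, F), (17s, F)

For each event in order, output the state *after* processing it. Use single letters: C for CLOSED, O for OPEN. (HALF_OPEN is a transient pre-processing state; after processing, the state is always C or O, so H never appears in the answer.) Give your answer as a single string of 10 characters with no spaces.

State after each event:
  event#1 t=0s outcome=F: state=CLOSED
  event#2 t=2s outcome=S: state=CLOSED
  event#3 t=6s outcome=F: state=CLOSED
  event#4 t=7s outcome=S: state=CLOSED
  event#5 t=10s outcome=F: state=CLOSED
  event#6 t=12s outcome=F: state=CLOSED
  event#7 t=14s outcome=S: state=CLOSED
  event#8 t=15s outcome=S: state=CLOSED
  event#9 t=16s outcome=F: state=CLOSED
  event#10 t=17s outcome=F: state=CLOSED

Answer: CCCCCCCCCC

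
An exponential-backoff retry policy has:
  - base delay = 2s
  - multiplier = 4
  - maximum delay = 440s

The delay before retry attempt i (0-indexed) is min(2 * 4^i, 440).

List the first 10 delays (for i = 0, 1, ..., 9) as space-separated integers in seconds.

Answer: 2 8 32 128 440 440 440 440 440 440

Derivation:
Computing each delay:
  i=0: min(2*4^0, 440) = 2
  i=1: min(2*4^1, 440) = 8
  i=2: min(2*4^2, 440) = 32
  i=3: min(2*4^3, 440) = 128
  i=4: min(2*4^4, 440) = 440
  i=5: min(2*4^5, 440) = 440
  i=6: min(2*4^6, 440) = 440
  i=7: min(2*4^7, 440) = 440
  i=8: min(2*4^8, 440) = 440
  i=9: min(2*4^9, 440) = 440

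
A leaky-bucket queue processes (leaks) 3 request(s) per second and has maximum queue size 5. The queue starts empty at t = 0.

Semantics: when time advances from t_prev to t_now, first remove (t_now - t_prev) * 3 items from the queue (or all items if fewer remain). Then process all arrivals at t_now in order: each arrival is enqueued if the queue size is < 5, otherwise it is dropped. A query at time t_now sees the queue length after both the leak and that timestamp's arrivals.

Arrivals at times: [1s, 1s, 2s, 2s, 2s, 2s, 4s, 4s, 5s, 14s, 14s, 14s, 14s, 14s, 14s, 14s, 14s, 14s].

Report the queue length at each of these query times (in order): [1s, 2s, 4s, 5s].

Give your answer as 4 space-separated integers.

Answer: 2 4 2 1

Derivation:
Queue lengths at query times:
  query t=1s: backlog = 2
  query t=2s: backlog = 4
  query t=4s: backlog = 2
  query t=5s: backlog = 1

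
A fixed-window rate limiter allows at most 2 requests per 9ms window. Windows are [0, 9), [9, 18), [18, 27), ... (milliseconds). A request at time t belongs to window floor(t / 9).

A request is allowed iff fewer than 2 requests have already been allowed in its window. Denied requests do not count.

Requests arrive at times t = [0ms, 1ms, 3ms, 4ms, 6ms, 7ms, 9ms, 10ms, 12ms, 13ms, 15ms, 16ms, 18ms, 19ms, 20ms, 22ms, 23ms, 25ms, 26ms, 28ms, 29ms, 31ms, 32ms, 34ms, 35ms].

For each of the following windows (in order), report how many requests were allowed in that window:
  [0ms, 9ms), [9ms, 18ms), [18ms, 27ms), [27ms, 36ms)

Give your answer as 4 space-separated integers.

Answer: 2 2 2 2

Derivation:
Processing requests:
  req#1 t=0ms (window 0): ALLOW
  req#2 t=1ms (window 0): ALLOW
  req#3 t=3ms (window 0): DENY
  req#4 t=4ms (window 0): DENY
  req#5 t=6ms (window 0): DENY
  req#6 t=7ms (window 0): DENY
  req#7 t=9ms (window 1): ALLOW
  req#8 t=10ms (window 1): ALLOW
  req#9 t=12ms (window 1): DENY
  req#10 t=13ms (window 1): DENY
  req#11 t=15ms (window 1): DENY
  req#12 t=16ms (window 1): DENY
  req#13 t=18ms (window 2): ALLOW
  req#14 t=19ms (window 2): ALLOW
  req#15 t=20ms (window 2): DENY
  req#16 t=22ms (window 2): DENY
  req#17 t=23ms (window 2): DENY
  req#18 t=25ms (window 2): DENY
  req#19 t=26ms (window 2): DENY
  req#20 t=28ms (window 3): ALLOW
  req#21 t=29ms (window 3): ALLOW
  req#22 t=31ms (window 3): DENY
  req#23 t=32ms (window 3): DENY
  req#24 t=34ms (window 3): DENY
  req#25 t=35ms (window 3): DENY

Allowed counts by window: 2 2 2 2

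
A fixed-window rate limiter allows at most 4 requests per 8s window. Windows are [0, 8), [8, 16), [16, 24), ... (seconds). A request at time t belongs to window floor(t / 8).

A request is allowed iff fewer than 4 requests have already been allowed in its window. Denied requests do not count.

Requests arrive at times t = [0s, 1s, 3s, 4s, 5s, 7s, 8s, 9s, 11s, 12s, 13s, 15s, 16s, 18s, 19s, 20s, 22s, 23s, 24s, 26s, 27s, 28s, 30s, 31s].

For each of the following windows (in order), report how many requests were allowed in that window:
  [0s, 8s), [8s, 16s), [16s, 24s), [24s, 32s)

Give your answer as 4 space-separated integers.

Processing requests:
  req#1 t=0s (window 0): ALLOW
  req#2 t=1s (window 0): ALLOW
  req#3 t=3s (window 0): ALLOW
  req#4 t=4s (window 0): ALLOW
  req#5 t=5s (window 0): DENY
  req#6 t=7s (window 0): DENY
  req#7 t=8s (window 1): ALLOW
  req#8 t=9s (window 1): ALLOW
  req#9 t=11s (window 1): ALLOW
  req#10 t=12s (window 1): ALLOW
  req#11 t=13s (window 1): DENY
  req#12 t=15s (window 1): DENY
  req#13 t=16s (window 2): ALLOW
  req#14 t=18s (window 2): ALLOW
  req#15 t=19s (window 2): ALLOW
  req#16 t=20s (window 2): ALLOW
  req#17 t=22s (window 2): DENY
  req#18 t=23s (window 2): DENY
  req#19 t=24s (window 3): ALLOW
  req#20 t=26s (window 3): ALLOW
  req#21 t=27s (window 3): ALLOW
  req#22 t=28s (window 3): ALLOW
  req#23 t=30s (window 3): DENY
  req#24 t=31s (window 3): DENY

Allowed counts by window: 4 4 4 4

Answer: 4 4 4 4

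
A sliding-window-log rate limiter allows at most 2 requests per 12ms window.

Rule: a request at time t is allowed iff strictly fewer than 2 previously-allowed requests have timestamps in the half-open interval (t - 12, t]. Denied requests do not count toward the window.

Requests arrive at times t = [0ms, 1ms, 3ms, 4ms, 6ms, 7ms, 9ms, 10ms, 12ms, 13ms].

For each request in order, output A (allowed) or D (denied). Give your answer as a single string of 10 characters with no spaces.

Tracking allowed requests in the window:
  req#1 t=0ms: ALLOW
  req#2 t=1ms: ALLOW
  req#3 t=3ms: DENY
  req#4 t=4ms: DENY
  req#5 t=6ms: DENY
  req#6 t=7ms: DENY
  req#7 t=9ms: DENY
  req#8 t=10ms: DENY
  req#9 t=12ms: ALLOW
  req#10 t=13ms: ALLOW

Answer: AADDDDDDAA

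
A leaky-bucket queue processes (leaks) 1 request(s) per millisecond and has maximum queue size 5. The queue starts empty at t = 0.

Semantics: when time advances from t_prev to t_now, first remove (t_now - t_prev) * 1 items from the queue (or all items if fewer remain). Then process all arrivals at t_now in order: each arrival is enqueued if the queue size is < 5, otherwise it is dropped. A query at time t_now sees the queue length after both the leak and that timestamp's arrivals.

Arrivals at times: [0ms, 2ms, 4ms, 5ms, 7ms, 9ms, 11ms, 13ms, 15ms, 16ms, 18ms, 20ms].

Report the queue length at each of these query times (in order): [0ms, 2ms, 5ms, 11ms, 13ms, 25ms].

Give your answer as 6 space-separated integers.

Answer: 1 1 1 1 1 0

Derivation:
Queue lengths at query times:
  query t=0ms: backlog = 1
  query t=2ms: backlog = 1
  query t=5ms: backlog = 1
  query t=11ms: backlog = 1
  query t=13ms: backlog = 1
  query t=25ms: backlog = 0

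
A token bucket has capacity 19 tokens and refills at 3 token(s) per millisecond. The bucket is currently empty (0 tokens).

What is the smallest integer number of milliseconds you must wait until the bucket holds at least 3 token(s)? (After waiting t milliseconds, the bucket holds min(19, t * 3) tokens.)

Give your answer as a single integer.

Need t * 3 >= 3, so t >= 3/3.
Smallest integer t = ceil(3/3) = 1.

Answer: 1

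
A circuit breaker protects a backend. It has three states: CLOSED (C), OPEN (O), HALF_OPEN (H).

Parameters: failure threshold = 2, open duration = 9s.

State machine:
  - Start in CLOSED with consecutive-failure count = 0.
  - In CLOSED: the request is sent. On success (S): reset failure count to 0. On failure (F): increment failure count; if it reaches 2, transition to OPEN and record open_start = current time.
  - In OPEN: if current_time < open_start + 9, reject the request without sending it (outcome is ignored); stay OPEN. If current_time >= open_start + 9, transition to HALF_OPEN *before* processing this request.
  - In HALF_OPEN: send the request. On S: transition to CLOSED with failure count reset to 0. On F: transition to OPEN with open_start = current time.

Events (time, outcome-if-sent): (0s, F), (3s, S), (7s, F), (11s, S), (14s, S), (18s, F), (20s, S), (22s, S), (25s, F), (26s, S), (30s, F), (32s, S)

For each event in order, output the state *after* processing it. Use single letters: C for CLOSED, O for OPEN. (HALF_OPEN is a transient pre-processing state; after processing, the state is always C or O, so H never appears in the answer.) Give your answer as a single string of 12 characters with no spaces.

Answer: CCCCCCCCCCCC

Derivation:
State after each event:
  event#1 t=0s outcome=F: state=CLOSED
  event#2 t=3s outcome=S: state=CLOSED
  event#3 t=7s outcome=F: state=CLOSED
  event#4 t=11s outcome=S: state=CLOSED
  event#5 t=14s outcome=S: state=CLOSED
  event#6 t=18s outcome=F: state=CLOSED
  event#7 t=20s outcome=S: state=CLOSED
  event#8 t=22s outcome=S: state=CLOSED
  event#9 t=25s outcome=F: state=CLOSED
  event#10 t=26s outcome=S: state=CLOSED
  event#11 t=30s outcome=F: state=CLOSED
  event#12 t=32s outcome=S: state=CLOSED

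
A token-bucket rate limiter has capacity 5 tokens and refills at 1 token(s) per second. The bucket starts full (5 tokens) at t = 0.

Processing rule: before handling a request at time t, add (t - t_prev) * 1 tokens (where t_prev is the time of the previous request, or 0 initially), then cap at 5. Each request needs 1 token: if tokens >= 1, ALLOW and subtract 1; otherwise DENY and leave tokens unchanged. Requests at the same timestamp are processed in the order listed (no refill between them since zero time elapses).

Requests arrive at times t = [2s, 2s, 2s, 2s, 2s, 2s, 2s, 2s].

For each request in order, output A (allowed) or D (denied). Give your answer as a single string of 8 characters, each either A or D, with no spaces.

Answer: AAAAADDD

Derivation:
Simulating step by step:
  req#1 t=2s: ALLOW
  req#2 t=2s: ALLOW
  req#3 t=2s: ALLOW
  req#4 t=2s: ALLOW
  req#5 t=2s: ALLOW
  req#6 t=2s: DENY
  req#7 t=2s: DENY
  req#8 t=2s: DENY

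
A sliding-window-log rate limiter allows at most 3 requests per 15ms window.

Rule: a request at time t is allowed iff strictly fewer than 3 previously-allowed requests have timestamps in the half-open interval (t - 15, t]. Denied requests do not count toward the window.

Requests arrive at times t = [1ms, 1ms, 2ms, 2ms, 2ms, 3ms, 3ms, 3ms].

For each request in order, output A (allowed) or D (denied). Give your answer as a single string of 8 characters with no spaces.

Tracking allowed requests in the window:
  req#1 t=1ms: ALLOW
  req#2 t=1ms: ALLOW
  req#3 t=2ms: ALLOW
  req#4 t=2ms: DENY
  req#5 t=2ms: DENY
  req#6 t=3ms: DENY
  req#7 t=3ms: DENY
  req#8 t=3ms: DENY

Answer: AAADDDDD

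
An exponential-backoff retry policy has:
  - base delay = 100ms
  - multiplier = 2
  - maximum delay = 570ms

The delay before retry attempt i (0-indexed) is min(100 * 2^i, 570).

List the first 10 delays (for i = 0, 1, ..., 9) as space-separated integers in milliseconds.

Computing each delay:
  i=0: min(100*2^0, 570) = 100
  i=1: min(100*2^1, 570) = 200
  i=2: min(100*2^2, 570) = 400
  i=3: min(100*2^3, 570) = 570
  i=4: min(100*2^4, 570) = 570
  i=5: min(100*2^5, 570) = 570
  i=6: min(100*2^6, 570) = 570
  i=7: min(100*2^7, 570) = 570
  i=8: min(100*2^8, 570) = 570
  i=9: min(100*2^9, 570) = 570

Answer: 100 200 400 570 570 570 570 570 570 570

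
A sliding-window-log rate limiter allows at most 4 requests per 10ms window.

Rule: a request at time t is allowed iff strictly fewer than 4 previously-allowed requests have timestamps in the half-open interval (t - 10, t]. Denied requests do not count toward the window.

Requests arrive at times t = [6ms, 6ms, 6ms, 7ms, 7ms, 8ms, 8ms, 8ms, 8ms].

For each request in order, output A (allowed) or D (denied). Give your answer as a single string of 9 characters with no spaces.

Tracking allowed requests in the window:
  req#1 t=6ms: ALLOW
  req#2 t=6ms: ALLOW
  req#3 t=6ms: ALLOW
  req#4 t=7ms: ALLOW
  req#5 t=7ms: DENY
  req#6 t=8ms: DENY
  req#7 t=8ms: DENY
  req#8 t=8ms: DENY
  req#9 t=8ms: DENY

Answer: AAAADDDDD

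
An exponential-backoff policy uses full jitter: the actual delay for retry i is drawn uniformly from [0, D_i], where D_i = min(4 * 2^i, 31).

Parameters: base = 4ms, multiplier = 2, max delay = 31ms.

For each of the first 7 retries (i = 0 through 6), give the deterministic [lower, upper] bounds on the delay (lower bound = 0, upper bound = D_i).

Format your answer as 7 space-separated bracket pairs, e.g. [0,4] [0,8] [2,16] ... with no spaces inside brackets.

Answer: [0,4] [0,8] [0,16] [0,31] [0,31] [0,31] [0,31]

Derivation:
Computing bounds per retry:
  i=0: D_i=min(4*2^0,31)=4, bounds=[0,4]
  i=1: D_i=min(4*2^1,31)=8, bounds=[0,8]
  i=2: D_i=min(4*2^2,31)=16, bounds=[0,16]
  i=3: D_i=min(4*2^3,31)=31, bounds=[0,31]
  i=4: D_i=min(4*2^4,31)=31, bounds=[0,31]
  i=5: D_i=min(4*2^5,31)=31, bounds=[0,31]
  i=6: D_i=min(4*2^6,31)=31, bounds=[0,31]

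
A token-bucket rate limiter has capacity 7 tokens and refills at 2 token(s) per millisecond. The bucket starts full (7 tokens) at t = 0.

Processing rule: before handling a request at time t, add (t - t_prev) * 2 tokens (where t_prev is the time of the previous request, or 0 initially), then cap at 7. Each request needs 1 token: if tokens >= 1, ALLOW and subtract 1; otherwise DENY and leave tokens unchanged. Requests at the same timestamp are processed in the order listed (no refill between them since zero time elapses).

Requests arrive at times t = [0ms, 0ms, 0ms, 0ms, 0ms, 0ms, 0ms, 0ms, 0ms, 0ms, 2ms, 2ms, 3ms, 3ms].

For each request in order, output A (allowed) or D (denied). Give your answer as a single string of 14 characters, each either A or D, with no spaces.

Answer: AAAAAAADDDAAAA

Derivation:
Simulating step by step:
  req#1 t=0ms: ALLOW
  req#2 t=0ms: ALLOW
  req#3 t=0ms: ALLOW
  req#4 t=0ms: ALLOW
  req#5 t=0ms: ALLOW
  req#6 t=0ms: ALLOW
  req#7 t=0ms: ALLOW
  req#8 t=0ms: DENY
  req#9 t=0ms: DENY
  req#10 t=0ms: DENY
  req#11 t=2ms: ALLOW
  req#12 t=2ms: ALLOW
  req#13 t=3ms: ALLOW
  req#14 t=3ms: ALLOW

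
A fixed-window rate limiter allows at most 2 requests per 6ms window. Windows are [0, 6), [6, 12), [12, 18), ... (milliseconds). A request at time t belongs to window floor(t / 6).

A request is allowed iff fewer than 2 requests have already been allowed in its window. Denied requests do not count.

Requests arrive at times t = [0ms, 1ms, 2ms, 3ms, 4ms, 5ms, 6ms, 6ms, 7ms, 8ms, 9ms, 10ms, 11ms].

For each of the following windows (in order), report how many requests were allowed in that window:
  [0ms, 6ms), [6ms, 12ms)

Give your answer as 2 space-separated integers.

Answer: 2 2

Derivation:
Processing requests:
  req#1 t=0ms (window 0): ALLOW
  req#2 t=1ms (window 0): ALLOW
  req#3 t=2ms (window 0): DENY
  req#4 t=3ms (window 0): DENY
  req#5 t=4ms (window 0): DENY
  req#6 t=5ms (window 0): DENY
  req#7 t=6ms (window 1): ALLOW
  req#8 t=6ms (window 1): ALLOW
  req#9 t=7ms (window 1): DENY
  req#10 t=8ms (window 1): DENY
  req#11 t=9ms (window 1): DENY
  req#12 t=10ms (window 1): DENY
  req#13 t=11ms (window 1): DENY

Allowed counts by window: 2 2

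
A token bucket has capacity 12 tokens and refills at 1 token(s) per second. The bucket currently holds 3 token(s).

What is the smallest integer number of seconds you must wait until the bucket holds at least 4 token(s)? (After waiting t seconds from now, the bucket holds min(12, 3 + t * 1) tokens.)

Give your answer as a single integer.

Need 3 + t * 1 >= 4, so t >= 1/1.
Smallest integer t = ceil(1/1) = 1.

Answer: 1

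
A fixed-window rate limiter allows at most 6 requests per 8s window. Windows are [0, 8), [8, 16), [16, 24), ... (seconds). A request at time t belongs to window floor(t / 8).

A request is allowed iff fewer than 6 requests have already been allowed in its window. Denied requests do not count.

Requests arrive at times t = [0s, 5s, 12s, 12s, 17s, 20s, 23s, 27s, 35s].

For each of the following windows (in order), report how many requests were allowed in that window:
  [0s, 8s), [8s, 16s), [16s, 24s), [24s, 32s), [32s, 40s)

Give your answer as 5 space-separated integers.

Answer: 2 2 3 1 1

Derivation:
Processing requests:
  req#1 t=0s (window 0): ALLOW
  req#2 t=5s (window 0): ALLOW
  req#3 t=12s (window 1): ALLOW
  req#4 t=12s (window 1): ALLOW
  req#5 t=17s (window 2): ALLOW
  req#6 t=20s (window 2): ALLOW
  req#7 t=23s (window 2): ALLOW
  req#8 t=27s (window 3): ALLOW
  req#9 t=35s (window 4): ALLOW

Allowed counts by window: 2 2 3 1 1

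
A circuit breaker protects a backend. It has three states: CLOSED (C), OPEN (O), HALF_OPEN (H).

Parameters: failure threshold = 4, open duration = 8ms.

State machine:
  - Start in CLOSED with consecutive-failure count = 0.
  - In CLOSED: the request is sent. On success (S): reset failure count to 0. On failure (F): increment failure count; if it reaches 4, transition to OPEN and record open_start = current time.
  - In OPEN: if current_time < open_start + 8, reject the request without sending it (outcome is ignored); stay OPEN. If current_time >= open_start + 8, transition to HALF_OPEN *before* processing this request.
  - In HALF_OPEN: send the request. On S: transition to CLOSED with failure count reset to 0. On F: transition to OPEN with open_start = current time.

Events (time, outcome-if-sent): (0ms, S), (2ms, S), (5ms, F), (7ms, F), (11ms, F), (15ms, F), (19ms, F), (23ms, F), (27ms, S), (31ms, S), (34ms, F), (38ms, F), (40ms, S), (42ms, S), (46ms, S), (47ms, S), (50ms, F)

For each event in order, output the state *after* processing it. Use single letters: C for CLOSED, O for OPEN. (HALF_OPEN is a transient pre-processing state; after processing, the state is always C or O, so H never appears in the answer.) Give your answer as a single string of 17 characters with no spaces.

Answer: CCCCCOOOOCCCCCCCC

Derivation:
State after each event:
  event#1 t=0ms outcome=S: state=CLOSED
  event#2 t=2ms outcome=S: state=CLOSED
  event#3 t=5ms outcome=F: state=CLOSED
  event#4 t=7ms outcome=F: state=CLOSED
  event#5 t=11ms outcome=F: state=CLOSED
  event#6 t=15ms outcome=F: state=OPEN
  event#7 t=19ms outcome=F: state=OPEN
  event#8 t=23ms outcome=F: state=OPEN
  event#9 t=27ms outcome=S: state=OPEN
  event#10 t=31ms outcome=S: state=CLOSED
  event#11 t=34ms outcome=F: state=CLOSED
  event#12 t=38ms outcome=F: state=CLOSED
  event#13 t=40ms outcome=S: state=CLOSED
  event#14 t=42ms outcome=S: state=CLOSED
  event#15 t=46ms outcome=S: state=CLOSED
  event#16 t=47ms outcome=S: state=CLOSED
  event#17 t=50ms outcome=F: state=CLOSED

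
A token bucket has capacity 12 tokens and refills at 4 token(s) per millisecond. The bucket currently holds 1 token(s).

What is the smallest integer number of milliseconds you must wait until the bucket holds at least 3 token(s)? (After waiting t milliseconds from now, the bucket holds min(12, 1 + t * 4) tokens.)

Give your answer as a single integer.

Answer: 1

Derivation:
Need 1 + t * 4 >= 3, so t >= 2/4.
Smallest integer t = ceil(2/4) = 1.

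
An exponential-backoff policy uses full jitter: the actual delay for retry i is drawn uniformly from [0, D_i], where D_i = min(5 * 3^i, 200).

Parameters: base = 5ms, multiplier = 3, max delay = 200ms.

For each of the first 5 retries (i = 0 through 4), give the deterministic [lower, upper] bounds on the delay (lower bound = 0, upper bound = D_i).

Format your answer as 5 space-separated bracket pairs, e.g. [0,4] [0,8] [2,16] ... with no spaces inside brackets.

Computing bounds per retry:
  i=0: D_i=min(5*3^0,200)=5, bounds=[0,5]
  i=1: D_i=min(5*3^1,200)=15, bounds=[0,15]
  i=2: D_i=min(5*3^2,200)=45, bounds=[0,45]
  i=3: D_i=min(5*3^3,200)=135, bounds=[0,135]
  i=4: D_i=min(5*3^4,200)=200, bounds=[0,200]

Answer: [0,5] [0,15] [0,45] [0,135] [0,200]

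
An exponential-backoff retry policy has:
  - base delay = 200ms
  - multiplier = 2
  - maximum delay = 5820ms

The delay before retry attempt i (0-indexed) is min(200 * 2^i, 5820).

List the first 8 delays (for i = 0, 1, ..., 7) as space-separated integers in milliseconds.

Answer: 200 400 800 1600 3200 5820 5820 5820

Derivation:
Computing each delay:
  i=0: min(200*2^0, 5820) = 200
  i=1: min(200*2^1, 5820) = 400
  i=2: min(200*2^2, 5820) = 800
  i=3: min(200*2^3, 5820) = 1600
  i=4: min(200*2^4, 5820) = 3200
  i=5: min(200*2^5, 5820) = 5820
  i=6: min(200*2^6, 5820) = 5820
  i=7: min(200*2^7, 5820) = 5820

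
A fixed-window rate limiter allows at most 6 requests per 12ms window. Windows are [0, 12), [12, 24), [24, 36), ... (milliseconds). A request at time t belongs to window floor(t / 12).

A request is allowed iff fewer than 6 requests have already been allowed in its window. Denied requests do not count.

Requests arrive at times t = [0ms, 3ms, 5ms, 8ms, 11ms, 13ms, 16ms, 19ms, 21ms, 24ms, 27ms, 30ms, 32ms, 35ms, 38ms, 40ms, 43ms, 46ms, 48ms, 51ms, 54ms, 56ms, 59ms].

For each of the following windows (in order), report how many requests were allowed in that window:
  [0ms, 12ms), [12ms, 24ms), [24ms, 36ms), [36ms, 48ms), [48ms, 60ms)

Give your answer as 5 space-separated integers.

Answer: 5 4 5 4 5

Derivation:
Processing requests:
  req#1 t=0ms (window 0): ALLOW
  req#2 t=3ms (window 0): ALLOW
  req#3 t=5ms (window 0): ALLOW
  req#4 t=8ms (window 0): ALLOW
  req#5 t=11ms (window 0): ALLOW
  req#6 t=13ms (window 1): ALLOW
  req#7 t=16ms (window 1): ALLOW
  req#8 t=19ms (window 1): ALLOW
  req#9 t=21ms (window 1): ALLOW
  req#10 t=24ms (window 2): ALLOW
  req#11 t=27ms (window 2): ALLOW
  req#12 t=30ms (window 2): ALLOW
  req#13 t=32ms (window 2): ALLOW
  req#14 t=35ms (window 2): ALLOW
  req#15 t=38ms (window 3): ALLOW
  req#16 t=40ms (window 3): ALLOW
  req#17 t=43ms (window 3): ALLOW
  req#18 t=46ms (window 3): ALLOW
  req#19 t=48ms (window 4): ALLOW
  req#20 t=51ms (window 4): ALLOW
  req#21 t=54ms (window 4): ALLOW
  req#22 t=56ms (window 4): ALLOW
  req#23 t=59ms (window 4): ALLOW

Allowed counts by window: 5 4 5 4 5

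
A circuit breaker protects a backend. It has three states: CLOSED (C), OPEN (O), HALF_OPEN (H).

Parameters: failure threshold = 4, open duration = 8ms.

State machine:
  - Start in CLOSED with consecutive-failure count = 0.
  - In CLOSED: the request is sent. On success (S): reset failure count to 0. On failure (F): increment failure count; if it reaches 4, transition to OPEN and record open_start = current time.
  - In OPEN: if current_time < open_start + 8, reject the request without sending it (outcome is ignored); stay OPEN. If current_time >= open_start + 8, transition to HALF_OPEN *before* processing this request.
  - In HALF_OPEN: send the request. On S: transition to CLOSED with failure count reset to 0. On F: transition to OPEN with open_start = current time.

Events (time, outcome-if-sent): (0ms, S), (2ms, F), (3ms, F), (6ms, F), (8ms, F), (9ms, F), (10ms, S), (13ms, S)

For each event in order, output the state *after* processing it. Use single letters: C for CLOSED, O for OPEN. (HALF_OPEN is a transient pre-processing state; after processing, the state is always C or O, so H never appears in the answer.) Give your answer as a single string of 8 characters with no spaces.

State after each event:
  event#1 t=0ms outcome=S: state=CLOSED
  event#2 t=2ms outcome=F: state=CLOSED
  event#3 t=3ms outcome=F: state=CLOSED
  event#4 t=6ms outcome=F: state=CLOSED
  event#5 t=8ms outcome=F: state=OPEN
  event#6 t=9ms outcome=F: state=OPEN
  event#7 t=10ms outcome=S: state=OPEN
  event#8 t=13ms outcome=S: state=OPEN

Answer: CCCCOOOO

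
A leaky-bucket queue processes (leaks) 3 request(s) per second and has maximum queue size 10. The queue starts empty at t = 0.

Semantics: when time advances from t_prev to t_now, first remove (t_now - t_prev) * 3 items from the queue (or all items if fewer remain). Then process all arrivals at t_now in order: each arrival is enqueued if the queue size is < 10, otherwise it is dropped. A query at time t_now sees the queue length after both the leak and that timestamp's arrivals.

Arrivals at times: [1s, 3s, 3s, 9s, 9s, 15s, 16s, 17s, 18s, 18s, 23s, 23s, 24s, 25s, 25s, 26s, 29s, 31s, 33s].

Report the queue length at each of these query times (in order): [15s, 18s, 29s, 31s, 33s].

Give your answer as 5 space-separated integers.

Answer: 1 2 1 1 1

Derivation:
Queue lengths at query times:
  query t=15s: backlog = 1
  query t=18s: backlog = 2
  query t=29s: backlog = 1
  query t=31s: backlog = 1
  query t=33s: backlog = 1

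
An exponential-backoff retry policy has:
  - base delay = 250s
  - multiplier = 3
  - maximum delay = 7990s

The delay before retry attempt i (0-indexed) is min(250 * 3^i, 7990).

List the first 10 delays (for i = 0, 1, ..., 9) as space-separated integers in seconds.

Answer: 250 750 2250 6750 7990 7990 7990 7990 7990 7990

Derivation:
Computing each delay:
  i=0: min(250*3^0, 7990) = 250
  i=1: min(250*3^1, 7990) = 750
  i=2: min(250*3^2, 7990) = 2250
  i=3: min(250*3^3, 7990) = 6750
  i=4: min(250*3^4, 7990) = 7990
  i=5: min(250*3^5, 7990) = 7990
  i=6: min(250*3^6, 7990) = 7990
  i=7: min(250*3^7, 7990) = 7990
  i=8: min(250*3^8, 7990) = 7990
  i=9: min(250*3^9, 7990) = 7990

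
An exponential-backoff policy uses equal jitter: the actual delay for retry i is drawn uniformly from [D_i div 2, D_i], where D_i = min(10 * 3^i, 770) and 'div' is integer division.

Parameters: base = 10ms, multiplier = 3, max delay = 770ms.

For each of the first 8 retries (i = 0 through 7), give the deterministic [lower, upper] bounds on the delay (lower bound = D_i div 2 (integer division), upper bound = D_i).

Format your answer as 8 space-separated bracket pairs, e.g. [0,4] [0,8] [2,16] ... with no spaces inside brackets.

Computing bounds per retry:
  i=0: D_i=min(10*3^0,770)=10, bounds=[5,10]
  i=1: D_i=min(10*3^1,770)=30, bounds=[15,30]
  i=2: D_i=min(10*3^2,770)=90, bounds=[45,90]
  i=3: D_i=min(10*3^3,770)=270, bounds=[135,270]
  i=4: D_i=min(10*3^4,770)=770, bounds=[385,770]
  i=5: D_i=min(10*3^5,770)=770, bounds=[385,770]
  i=6: D_i=min(10*3^6,770)=770, bounds=[385,770]
  i=7: D_i=min(10*3^7,770)=770, bounds=[385,770]

Answer: [5,10] [15,30] [45,90] [135,270] [385,770] [385,770] [385,770] [385,770]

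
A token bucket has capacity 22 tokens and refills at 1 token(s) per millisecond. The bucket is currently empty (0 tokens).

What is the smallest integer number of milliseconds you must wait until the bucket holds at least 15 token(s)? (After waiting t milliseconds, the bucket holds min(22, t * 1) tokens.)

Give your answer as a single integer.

Need t * 1 >= 15, so t >= 15/1.
Smallest integer t = ceil(15/1) = 15.

Answer: 15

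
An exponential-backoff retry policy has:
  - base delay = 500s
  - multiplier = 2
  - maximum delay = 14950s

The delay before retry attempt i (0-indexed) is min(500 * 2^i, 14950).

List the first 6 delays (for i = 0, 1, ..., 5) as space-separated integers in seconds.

Computing each delay:
  i=0: min(500*2^0, 14950) = 500
  i=1: min(500*2^1, 14950) = 1000
  i=2: min(500*2^2, 14950) = 2000
  i=3: min(500*2^3, 14950) = 4000
  i=4: min(500*2^4, 14950) = 8000
  i=5: min(500*2^5, 14950) = 14950

Answer: 500 1000 2000 4000 8000 14950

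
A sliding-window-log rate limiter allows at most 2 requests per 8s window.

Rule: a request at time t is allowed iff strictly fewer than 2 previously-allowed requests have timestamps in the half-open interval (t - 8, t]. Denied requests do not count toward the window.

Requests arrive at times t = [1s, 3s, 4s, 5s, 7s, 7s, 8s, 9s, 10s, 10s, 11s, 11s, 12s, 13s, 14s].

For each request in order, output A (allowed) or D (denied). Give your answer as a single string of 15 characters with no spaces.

Answer: AADDDDDADDADDDD

Derivation:
Tracking allowed requests in the window:
  req#1 t=1s: ALLOW
  req#2 t=3s: ALLOW
  req#3 t=4s: DENY
  req#4 t=5s: DENY
  req#5 t=7s: DENY
  req#6 t=7s: DENY
  req#7 t=8s: DENY
  req#8 t=9s: ALLOW
  req#9 t=10s: DENY
  req#10 t=10s: DENY
  req#11 t=11s: ALLOW
  req#12 t=11s: DENY
  req#13 t=12s: DENY
  req#14 t=13s: DENY
  req#15 t=14s: DENY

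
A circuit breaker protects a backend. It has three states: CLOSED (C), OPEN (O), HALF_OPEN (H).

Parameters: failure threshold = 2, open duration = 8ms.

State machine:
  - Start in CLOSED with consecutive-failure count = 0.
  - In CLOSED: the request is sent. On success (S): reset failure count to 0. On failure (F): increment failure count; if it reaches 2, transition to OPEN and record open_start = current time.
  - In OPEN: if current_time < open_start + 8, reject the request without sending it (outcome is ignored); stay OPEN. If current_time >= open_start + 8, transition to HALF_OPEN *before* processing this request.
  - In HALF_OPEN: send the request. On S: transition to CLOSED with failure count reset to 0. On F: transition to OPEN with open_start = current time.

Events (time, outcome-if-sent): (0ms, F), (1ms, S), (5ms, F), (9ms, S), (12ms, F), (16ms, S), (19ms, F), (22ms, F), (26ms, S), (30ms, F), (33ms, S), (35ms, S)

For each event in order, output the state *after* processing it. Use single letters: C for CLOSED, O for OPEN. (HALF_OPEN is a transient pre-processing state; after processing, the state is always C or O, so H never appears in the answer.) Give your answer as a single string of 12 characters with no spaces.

Answer: CCCCCCCOOOOO

Derivation:
State after each event:
  event#1 t=0ms outcome=F: state=CLOSED
  event#2 t=1ms outcome=S: state=CLOSED
  event#3 t=5ms outcome=F: state=CLOSED
  event#4 t=9ms outcome=S: state=CLOSED
  event#5 t=12ms outcome=F: state=CLOSED
  event#6 t=16ms outcome=S: state=CLOSED
  event#7 t=19ms outcome=F: state=CLOSED
  event#8 t=22ms outcome=F: state=OPEN
  event#9 t=26ms outcome=S: state=OPEN
  event#10 t=30ms outcome=F: state=OPEN
  event#11 t=33ms outcome=S: state=OPEN
  event#12 t=35ms outcome=S: state=OPEN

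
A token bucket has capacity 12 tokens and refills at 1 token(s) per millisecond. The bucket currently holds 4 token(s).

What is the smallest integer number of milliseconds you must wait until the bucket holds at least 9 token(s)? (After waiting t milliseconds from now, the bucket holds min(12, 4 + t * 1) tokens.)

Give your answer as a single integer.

Need 4 + t * 1 >= 9, so t >= 5/1.
Smallest integer t = ceil(5/1) = 5.

Answer: 5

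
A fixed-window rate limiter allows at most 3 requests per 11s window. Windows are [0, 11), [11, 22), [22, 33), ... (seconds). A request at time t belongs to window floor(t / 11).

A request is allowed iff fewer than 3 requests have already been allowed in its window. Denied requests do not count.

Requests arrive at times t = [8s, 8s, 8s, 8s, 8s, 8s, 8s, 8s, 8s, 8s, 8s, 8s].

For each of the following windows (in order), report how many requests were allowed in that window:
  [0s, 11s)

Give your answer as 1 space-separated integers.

Processing requests:
  req#1 t=8s (window 0): ALLOW
  req#2 t=8s (window 0): ALLOW
  req#3 t=8s (window 0): ALLOW
  req#4 t=8s (window 0): DENY
  req#5 t=8s (window 0): DENY
  req#6 t=8s (window 0): DENY
  req#7 t=8s (window 0): DENY
  req#8 t=8s (window 0): DENY
  req#9 t=8s (window 0): DENY
  req#10 t=8s (window 0): DENY
  req#11 t=8s (window 0): DENY
  req#12 t=8s (window 0): DENY

Allowed counts by window: 3

Answer: 3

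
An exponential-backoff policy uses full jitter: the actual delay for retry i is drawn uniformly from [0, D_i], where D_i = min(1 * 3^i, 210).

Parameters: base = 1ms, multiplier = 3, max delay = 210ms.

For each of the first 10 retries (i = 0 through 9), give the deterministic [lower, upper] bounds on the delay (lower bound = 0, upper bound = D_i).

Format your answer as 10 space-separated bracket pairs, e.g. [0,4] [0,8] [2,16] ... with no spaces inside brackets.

Answer: [0,1] [0,3] [0,9] [0,27] [0,81] [0,210] [0,210] [0,210] [0,210] [0,210]

Derivation:
Computing bounds per retry:
  i=0: D_i=min(1*3^0,210)=1, bounds=[0,1]
  i=1: D_i=min(1*3^1,210)=3, bounds=[0,3]
  i=2: D_i=min(1*3^2,210)=9, bounds=[0,9]
  i=3: D_i=min(1*3^3,210)=27, bounds=[0,27]
  i=4: D_i=min(1*3^4,210)=81, bounds=[0,81]
  i=5: D_i=min(1*3^5,210)=210, bounds=[0,210]
  i=6: D_i=min(1*3^6,210)=210, bounds=[0,210]
  i=7: D_i=min(1*3^7,210)=210, bounds=[0,210]
  i=8: D_i=min(1*3^8,210)=210, bounds=[0,210]
  i=9: D_i=min(1*3^9,210)=210, bounds=[0,210]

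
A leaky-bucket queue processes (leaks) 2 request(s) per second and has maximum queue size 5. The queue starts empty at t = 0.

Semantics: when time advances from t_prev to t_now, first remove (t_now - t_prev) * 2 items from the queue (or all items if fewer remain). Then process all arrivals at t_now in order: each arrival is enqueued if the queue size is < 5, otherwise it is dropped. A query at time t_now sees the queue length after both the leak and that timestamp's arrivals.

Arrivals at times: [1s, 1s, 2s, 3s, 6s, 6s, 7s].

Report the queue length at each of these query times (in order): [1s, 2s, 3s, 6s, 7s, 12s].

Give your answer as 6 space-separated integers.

Answer: 2 1 1 2 1 0

Derivation:
Queue lengths at query times:
  query t=1s: backlog = 2
  query t=2s: backlog = 1
  query t=3s: backlog = 1
  query t=6s: backlog = 2
  query t=7s: backlog = 1
  query t=12s: backlog = 0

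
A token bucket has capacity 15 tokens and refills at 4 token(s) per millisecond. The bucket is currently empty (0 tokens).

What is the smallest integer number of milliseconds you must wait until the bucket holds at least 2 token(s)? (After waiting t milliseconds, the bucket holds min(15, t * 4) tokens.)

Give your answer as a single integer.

Need t * 4 >= 2, so t >= 2/4.
Smallest integer t = ceil(2/4) = 1.

Answer: 1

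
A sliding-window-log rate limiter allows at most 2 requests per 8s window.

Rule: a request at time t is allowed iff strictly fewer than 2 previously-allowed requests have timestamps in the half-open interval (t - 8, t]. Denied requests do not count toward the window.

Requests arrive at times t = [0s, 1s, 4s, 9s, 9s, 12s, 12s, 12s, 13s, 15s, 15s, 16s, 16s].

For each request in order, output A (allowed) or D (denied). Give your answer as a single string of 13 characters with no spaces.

Tracking allowed requests in the window:
  req#1 t=0s: ALLOW
  req#2 t=1s: ALLOW
  req#3 t=4s: DENY
  req#4 t=9s: ALLOW
  req#5 t=9s: ALLOW
  req#6 t=12s: DENY
  req#7 t=12s: DENY
  req#8 t=12s: DENY
  req#9 t=13s: DENY
  req#10 t=15s: DENY
  req#11 t=15s: DENY
  req#12 t=16s: DENY
  req#13 t=16s: DENY

Answer: AADAADDDDDDDD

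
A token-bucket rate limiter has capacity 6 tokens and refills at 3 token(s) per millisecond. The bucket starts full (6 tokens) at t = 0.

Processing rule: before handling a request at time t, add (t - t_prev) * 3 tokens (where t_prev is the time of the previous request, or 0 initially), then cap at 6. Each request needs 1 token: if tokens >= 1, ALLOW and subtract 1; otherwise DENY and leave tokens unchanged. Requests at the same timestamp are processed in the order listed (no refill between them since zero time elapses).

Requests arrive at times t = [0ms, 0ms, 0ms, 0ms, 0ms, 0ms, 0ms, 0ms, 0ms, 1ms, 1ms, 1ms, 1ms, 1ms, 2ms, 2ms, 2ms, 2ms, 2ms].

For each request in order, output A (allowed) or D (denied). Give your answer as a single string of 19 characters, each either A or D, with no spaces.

Simulating step by step:
  req#1 t=0ms: ALLOW
  req#2 t=0ms: ALLOW
  req#3 t=0ms: ALLOW
  req#4 t=0ms: ALLOW
  req#5 t=0ms: ALLOW
  req#6 t=0ms: ALLOW
  req#7 t=0ms: DENY
  req#8 t=0ms: DENY
  req#9 t=0ms: DENY
  req#10 t=1ms: ALLOW
  req#11 t=1ms: ALLOW
  req#12 t=1ms: ALLOW
  req#13 t=1ms: DENY
  req#14 t=1ms: DENY
  req#15 t=2ms: ALLOW
  req#16 t=2ms: ALLOW
  req#17 t=2ms: ALLOW
  req#18 t=2ms: DENY
  req#19 t=2ms: DENY

Answer: AAAAAADDDAAADDAAADD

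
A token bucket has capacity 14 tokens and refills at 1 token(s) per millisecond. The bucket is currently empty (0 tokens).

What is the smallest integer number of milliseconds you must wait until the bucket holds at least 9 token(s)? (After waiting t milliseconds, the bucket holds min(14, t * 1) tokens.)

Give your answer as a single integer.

Answer: 9

Derivation:
Need t * 1 >= 9, so t >= 9/1.
Smallest integer t = ceil(9/1) = 9.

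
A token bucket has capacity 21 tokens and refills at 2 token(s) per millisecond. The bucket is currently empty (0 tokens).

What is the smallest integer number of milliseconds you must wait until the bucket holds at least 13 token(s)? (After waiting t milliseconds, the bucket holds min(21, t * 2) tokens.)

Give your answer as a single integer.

Answer: 7

Derivation:
Need t * 2 >= 13, so t >= 13/2.
Smallest integer t = ceil(13/2) = 7.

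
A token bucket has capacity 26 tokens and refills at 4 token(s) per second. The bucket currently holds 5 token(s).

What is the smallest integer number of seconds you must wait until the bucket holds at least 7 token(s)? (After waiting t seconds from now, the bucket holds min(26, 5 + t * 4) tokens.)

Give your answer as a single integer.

Need 5 + t * 4 >= 7, so t >= 2/4.
Smallest integer t = ceil(2/4) = 1.

Answer: 1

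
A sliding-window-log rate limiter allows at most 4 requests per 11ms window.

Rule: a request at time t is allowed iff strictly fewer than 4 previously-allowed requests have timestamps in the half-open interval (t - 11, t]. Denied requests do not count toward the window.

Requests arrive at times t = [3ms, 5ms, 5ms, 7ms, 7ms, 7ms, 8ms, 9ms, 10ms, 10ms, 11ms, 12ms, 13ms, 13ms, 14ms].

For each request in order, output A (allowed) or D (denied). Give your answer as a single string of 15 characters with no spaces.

Answer: AAAADDDDDDDDDDA

Derivation:
Tracking allowed requests in the window:
  req#1 t=3ms: ALLOW
  req#2 t=5ms: ALLOW
  req#3 t=5ms: ALLOW
  req#4 t=7ms: ALLOW
  req#5 t=7ms: DENY
  req#6 t=7ms: DENY
  req#7 t=8ms: DENY
  req#8 t=9ms: DENY
  req#9 t=10ms: DENY
  req#10 t=10ms: DENY
  req#11 t=11ms: DENY
  req#12 t=12ms: DENY
  req#13 t=13ms: DENY
  req#14 t=13ms: DENY
  req#15 t=14ms: ALLOW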